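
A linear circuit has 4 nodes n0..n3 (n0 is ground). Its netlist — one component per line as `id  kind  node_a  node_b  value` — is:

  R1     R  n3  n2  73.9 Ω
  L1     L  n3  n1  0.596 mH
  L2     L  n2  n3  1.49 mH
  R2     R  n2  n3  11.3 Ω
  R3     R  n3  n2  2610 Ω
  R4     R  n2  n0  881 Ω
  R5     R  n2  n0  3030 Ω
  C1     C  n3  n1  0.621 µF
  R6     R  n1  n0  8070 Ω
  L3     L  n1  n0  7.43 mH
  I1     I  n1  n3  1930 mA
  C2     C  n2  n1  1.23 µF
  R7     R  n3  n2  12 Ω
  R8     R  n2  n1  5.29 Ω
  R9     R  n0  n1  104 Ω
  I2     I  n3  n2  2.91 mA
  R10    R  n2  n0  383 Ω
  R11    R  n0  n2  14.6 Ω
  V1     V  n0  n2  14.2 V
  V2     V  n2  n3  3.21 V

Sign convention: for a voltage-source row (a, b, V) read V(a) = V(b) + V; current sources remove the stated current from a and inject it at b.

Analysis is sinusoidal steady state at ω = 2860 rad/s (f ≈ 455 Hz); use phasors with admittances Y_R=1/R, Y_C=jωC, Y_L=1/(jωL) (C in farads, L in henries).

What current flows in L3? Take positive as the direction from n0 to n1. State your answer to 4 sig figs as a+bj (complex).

0.09593-0.7891j A

Apply KCL at each of the 3 non-ground nodes and solve the resulting linear system.
Node n1: branches {L1, C1, R6, L3, I1, C2, R8, R9} → V_1 = -16.77-2.038j
Node n2: branches {R1, L2, R2, R3, R4, R5, C2, R7, R8, I2, R10, R11, V1, V2} → V_2 = -14.20+0.000j
Node n3: branches {R1, L1, L2, R2, R3, C1, I1, R7, I2, V2} → V_3 = -17.41+0.000j
Source currents: i(V1)=-1.290+0.7693j, i(V2)=-1.331+1.128j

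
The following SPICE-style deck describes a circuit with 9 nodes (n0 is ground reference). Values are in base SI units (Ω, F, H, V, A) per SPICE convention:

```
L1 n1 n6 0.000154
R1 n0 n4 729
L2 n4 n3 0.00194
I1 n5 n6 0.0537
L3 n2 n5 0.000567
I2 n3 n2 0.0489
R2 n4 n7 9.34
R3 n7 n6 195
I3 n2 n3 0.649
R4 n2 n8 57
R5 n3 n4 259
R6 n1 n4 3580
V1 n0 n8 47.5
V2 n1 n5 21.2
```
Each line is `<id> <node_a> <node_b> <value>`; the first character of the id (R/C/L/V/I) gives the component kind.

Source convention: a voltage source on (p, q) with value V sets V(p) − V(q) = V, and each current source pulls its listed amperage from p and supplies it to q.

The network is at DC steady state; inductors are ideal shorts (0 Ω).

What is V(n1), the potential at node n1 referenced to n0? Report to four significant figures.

-31.52 V

MNA unknowns: 8 node voltages V₁..V_8 plus 5 source currents (L1, L2, L3, V1, V2)
L1: row V1−V6=0, i_L1 at 1,6
R1: Y=0.001372 on G[0,4]
L2: row V4−V3=0, i_L2 at 4,3
I1: z[5]−=0.0537, z[6]+=0.0537
L3: row V2−V5=0, i_L3 at 2,5
I2: z[3]−=0.0489, z[2]+=0.0489
R2: Y=0.1071 on G[4,7]
R3: Y=0.005128 on G[7,6]
I3: z[2]−=0.649, z[3]+=0.649
R4: Y=0.01754 on G[2,8]
R5: Y=0.003861 on G[3,4]
R6: Y=0.0002793 on G[1,4]
V1: row V0−V8=47.5, i_V1 at 0,8
V2: row V1−V5=21.2, i_V2 at 1,5
solve → V1=-31.52, V2=-52.72, V3=66.78, V4=66.78, V5=-52.72, V6=-31.52, V7=62.28, V8=-47.50
aux → i_L1=-0.5347, i_L2=-0.6001, i_L3=-0.5085, i_V1=0.09160, i_V2=0.5622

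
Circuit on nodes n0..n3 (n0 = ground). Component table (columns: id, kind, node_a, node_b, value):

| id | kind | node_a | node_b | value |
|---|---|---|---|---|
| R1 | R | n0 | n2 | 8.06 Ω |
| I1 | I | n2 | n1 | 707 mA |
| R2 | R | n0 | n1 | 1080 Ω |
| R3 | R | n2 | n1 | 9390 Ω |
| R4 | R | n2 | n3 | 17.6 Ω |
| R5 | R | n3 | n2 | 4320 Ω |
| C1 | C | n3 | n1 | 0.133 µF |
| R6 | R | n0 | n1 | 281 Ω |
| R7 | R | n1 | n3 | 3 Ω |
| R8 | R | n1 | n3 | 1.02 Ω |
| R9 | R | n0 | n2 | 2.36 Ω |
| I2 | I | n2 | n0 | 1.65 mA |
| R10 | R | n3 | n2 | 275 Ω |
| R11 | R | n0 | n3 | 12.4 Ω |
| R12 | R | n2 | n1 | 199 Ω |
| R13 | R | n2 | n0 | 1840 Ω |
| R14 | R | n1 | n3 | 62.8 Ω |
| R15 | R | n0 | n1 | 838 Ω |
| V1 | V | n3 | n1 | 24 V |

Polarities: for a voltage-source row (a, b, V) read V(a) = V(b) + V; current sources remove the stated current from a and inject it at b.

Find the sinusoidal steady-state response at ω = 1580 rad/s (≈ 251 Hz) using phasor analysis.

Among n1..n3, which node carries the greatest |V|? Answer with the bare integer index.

Element admittances at ω=1580 rad/s:
  Y(R1) = 0.1241+0.000j S between n0,n2
  I1: injects 0.707 A into n1 (from n2)
  Y(R2) = 0.0009259+0.000j S between n0,n1
  Y(R3) = 0.0001065+0.000j S between n2,n1
  Y(R4) = 0.05682+0.000j S between n2,n3
  Y(R5) = 0.0002315+0.000j S between n3,n2
  Y(C1) = 0.000+0.0002101j S between n3,n1
  Y(R6) = 0.003559+0.000j S between n0,n1
  Y(R7) = 0.3333+0.000j S between n1,n3
  Y(R8) = 0.9804+0.000j S between n1,n3
  Y(R9) = 0.4237+0.000j S between n0,n2
  I2: injects 0.00165 A into n0 (from n2)
  Y(R10) = 0.003636+0.000j S between n3,n2
  Y(R11) = 0.08065+0.000j S between n0,n3
  Y(R12) = 0.005025+0.000j S between n2,n1
  Y(R13) = 0.0005435+0.000j S between n2,n0
  Y(R14) = 0.01592+0.000j S between n1,n3
  Y(R15) = 0.001193+0.000j S between n0,n1
  V1: constraint V(n3)−V(n1) = 24
Assemble and solve the 4×4 MNA system:
  V(n1)=-17.95+0.000j  V(n2)=-0.7064+0.000j  V(n3)=6.047+0.000j
  i(V1)=-32.81-0.005043j

1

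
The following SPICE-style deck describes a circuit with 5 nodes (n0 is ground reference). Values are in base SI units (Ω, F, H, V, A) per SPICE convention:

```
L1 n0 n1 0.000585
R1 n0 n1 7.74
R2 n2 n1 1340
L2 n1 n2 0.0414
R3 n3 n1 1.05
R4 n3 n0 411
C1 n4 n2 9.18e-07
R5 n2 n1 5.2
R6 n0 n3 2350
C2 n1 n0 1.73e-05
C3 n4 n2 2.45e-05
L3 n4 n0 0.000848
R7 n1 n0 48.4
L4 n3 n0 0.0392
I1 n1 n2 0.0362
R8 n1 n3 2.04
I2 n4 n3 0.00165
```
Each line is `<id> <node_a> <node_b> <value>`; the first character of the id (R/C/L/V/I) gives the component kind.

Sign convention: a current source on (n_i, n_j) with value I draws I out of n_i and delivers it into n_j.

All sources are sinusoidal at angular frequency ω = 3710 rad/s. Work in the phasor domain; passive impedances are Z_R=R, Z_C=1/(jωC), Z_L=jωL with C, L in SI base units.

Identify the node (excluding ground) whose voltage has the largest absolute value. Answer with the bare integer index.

Element admittances at ω=3710 rad/s:
  Y(L1) = 0.000-0.4608j S between n0,n1
  Y(R1) = 0.1292+0.000j S between n0,n1
  Y(R2) = 0.0007463+0.000j S between n2,n1
  Y(L2) = 0.000-0.006511j S between n1,n2
  Y(R3) = 0.9524+0.000j S between n3,n1
  Y(R4) = 0.002433+0.000j S between n3,n0
  Y(C1) = 0.000+0.003406j S between n4,n2
  Y(R5) = 0.1923+0.000j S between n2,n1
  Y(R6) = 0.0004255+0.000j S between n0,n3
  Y(C2) = 0.000+0.06418j S between n1,n0
  Y(C3) = 0.000+0.09090j S between n4,n2
  Y(L3) = 0.000-0.3179j S between n4,n0
  Y(R7) = 0.02066+0.000j S between n1,n0
  Y(L4) = 0.000-0.006876j S between n3,n0
  I1: injects 0.0362 A into n2 (from n1)
  Y(R8) = 0.4902+0.000j S between n1,n3
  I2: injects 0.00165 A into n3 (from n4)
Assemble and solve the 4×4 MNA system:
  V(n1)=0.02425-0.04715j  V(n2)=0.1267-0.1317j  V(n3)=0.02557-0.04694j  V(n4)=-0.05346+0.04818j

2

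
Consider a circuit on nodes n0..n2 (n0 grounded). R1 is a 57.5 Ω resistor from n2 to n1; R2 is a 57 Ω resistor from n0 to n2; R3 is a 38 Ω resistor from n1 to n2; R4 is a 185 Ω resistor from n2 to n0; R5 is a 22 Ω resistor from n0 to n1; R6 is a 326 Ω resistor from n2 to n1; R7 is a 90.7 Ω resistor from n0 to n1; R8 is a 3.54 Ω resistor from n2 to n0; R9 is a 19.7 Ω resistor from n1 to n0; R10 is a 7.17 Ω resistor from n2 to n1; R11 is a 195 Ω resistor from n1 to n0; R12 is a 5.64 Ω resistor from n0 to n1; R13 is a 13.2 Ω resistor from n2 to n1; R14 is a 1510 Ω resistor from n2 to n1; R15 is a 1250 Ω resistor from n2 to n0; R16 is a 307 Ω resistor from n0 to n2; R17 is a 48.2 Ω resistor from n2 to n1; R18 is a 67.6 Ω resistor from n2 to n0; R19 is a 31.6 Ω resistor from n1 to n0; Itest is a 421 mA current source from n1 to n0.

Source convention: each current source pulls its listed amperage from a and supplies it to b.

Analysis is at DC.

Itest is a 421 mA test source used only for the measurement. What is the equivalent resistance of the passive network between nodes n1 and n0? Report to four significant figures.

R_eq = 2.116 Ω

Element admittances at DC:
  Y(R1) = 0.01739 S between n2,n1
  Y(R2) = 0.01754 S between n0,n2
  Y(R3) = 0.02632 S between n1,n2
  Y(R4) = 0.005405 S between n2,n0
  Y(R5) = 0.04545 S between n0,n1
  Y(R6) = 0.003067 S between n2,n1
  Y(R7) = 0.01103 S between n0,n1
  Y(R8) = 0.2825 S between n2,n0
  Y(R9) = 0.05076 S between n1,n0
  Y(R10) = 0.1395 S between n2,n1
  Y(R11) = 0.005128 S between n1,n0
  Y(R12) = 0.1773 S between n0,n1
  Y(R13) = 0.07576 S between n2,n1
  Y(R14) = 0.0006623 S between n2,n1
  Y(R15) = 0.0008000 S between n2,n0
  Y(R16) = 0.003257 S between n0,n2
  Y(R17) = 0.02075 S between n2,n1
  Y(R18) = 0.01479 S between n2,n0
  Y(R19) = 0.03165 S between n1,n0
  Itest: injects 0.421 A into n0 (from n1)
Assemble and solve the 2×2 MNA system:
  V(n1)=-0.8909  V(n2)=-0.4155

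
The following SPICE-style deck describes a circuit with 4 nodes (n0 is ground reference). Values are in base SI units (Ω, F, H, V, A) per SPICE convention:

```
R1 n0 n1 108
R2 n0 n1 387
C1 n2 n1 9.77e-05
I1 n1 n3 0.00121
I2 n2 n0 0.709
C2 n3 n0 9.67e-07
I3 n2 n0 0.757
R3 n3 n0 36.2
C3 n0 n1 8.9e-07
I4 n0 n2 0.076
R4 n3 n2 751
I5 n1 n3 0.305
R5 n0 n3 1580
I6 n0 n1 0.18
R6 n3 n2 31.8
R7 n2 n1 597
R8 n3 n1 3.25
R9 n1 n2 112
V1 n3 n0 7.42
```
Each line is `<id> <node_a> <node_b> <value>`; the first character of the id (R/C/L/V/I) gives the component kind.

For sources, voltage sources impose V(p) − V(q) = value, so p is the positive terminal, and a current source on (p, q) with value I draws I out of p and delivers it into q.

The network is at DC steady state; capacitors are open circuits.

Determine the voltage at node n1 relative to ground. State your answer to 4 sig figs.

5.729 V

Apply KCL at each of the 3 non-ground nodes and solve the resulting linear system.
Node n1: branches {R1, R2, C1, I1, C3, I5, I6, R7, R8, R9} → V_1 = 5.729
Node n2: branches {C1, I2, I3, I4, R4, R6, R7, R9} → V_2 = -25.03
Node n3: branches {I1, C2, R3, R4, I5, R5, R6, R8, V1} → V_3 = 7.420
Source currents: i(V1)=-1.488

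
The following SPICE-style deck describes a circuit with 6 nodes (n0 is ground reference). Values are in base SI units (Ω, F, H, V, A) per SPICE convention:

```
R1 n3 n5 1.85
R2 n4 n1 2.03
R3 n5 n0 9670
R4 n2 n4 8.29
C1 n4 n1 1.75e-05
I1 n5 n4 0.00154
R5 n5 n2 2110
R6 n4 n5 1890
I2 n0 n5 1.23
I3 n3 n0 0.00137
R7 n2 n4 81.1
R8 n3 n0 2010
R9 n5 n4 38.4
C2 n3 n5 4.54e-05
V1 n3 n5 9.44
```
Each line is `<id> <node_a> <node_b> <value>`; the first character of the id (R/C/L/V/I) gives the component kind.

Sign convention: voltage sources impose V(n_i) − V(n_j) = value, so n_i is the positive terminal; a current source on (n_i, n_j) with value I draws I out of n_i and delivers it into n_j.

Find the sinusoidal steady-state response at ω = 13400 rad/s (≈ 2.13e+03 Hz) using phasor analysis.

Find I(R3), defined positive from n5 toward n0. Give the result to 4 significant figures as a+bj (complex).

Apply KCL at each of the 5 non-ground nodes and solve the resulting linear system.
Node n1: branches {R2, C1} → V_1 = 2037+0.000j
Node n2: branches {R4, R5, R7} → V_2 = 2037+0.000j
Node n3: branches {R1, I3, R8, C2, V1} → V_3 = 2046+0.000j
Node n4: branches {R2, R4, C1, I1, R6, R7, R9} → V_4 = 2037+0.000j
Node n5: branches {R1, R3, I1, R5, R6, I2, R9, C2, V1} → V_5 = 2037+0.000j
Source currents: i(V1)=-6.122-5.743j

0.2106+0.000j A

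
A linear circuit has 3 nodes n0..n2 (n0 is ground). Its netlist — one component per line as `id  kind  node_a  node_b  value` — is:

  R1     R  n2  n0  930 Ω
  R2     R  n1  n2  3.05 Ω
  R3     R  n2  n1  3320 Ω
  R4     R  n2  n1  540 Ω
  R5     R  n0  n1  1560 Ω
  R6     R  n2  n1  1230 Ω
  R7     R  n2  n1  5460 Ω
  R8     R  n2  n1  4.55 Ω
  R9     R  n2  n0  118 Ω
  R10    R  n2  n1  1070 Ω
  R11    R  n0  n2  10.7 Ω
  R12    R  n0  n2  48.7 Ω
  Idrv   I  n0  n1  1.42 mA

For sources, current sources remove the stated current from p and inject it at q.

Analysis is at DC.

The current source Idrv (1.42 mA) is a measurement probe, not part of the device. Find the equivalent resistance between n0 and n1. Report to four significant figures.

MNA unknowns: 2 node voltages V₁..V_2
R1: Y=0.001075 on G[2,0]
R2: Y=0.3279 on G[1,2]
R3: Y=0.0003012 on G[2,1]
R4: Y=0.001852 on G[2,1]
R5: Y=0.0006410 on G[0,1]
R6: Y=0.0008130 on G[2,1]
R7: Y=0.0001832 on G[2,1]
R8: Y=0.2198 on G[2,1]
R9: Y=0.008475 on G[2,0]
R10: Y=0.0009346 on G[2,1]
R11: Y=0.09346 on G[0,2]
R12: Y=0.02053 on G[0,2]
Idrv: z[0]−=0.00142, z[1]+=0.00142
solve → V1=0.01398, V2=0.01142

R_eq = 9.844 Ω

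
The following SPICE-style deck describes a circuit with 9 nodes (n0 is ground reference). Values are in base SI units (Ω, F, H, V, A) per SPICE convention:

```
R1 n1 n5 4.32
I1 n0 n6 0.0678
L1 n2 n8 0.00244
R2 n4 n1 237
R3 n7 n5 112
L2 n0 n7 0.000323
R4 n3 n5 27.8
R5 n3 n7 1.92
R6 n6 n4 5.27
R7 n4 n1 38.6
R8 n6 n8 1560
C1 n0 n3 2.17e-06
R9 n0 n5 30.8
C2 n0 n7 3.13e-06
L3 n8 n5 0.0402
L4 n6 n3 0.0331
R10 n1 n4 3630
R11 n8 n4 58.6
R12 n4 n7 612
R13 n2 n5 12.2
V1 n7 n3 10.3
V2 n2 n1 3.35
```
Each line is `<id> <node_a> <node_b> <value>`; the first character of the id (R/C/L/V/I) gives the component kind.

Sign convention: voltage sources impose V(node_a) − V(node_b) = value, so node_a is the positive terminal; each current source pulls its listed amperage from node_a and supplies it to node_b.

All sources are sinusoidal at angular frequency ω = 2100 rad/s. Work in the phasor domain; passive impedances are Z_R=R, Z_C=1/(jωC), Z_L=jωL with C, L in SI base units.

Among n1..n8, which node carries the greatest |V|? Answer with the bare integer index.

3

Apply KCL at each of the 8 non-ground nodes and solve the resulting linear system.
Node n1: branches {R1, R2, R7, R10, V2} → V_1 = -5.350+1.606j
Node n2: branches {L1, R13, V2} → V_2 = -2.000+1.606j
Node n3: branches {R4, R5, C1, L4, V1} → V_3 = -10.30+0.1469j
Node n4: branches {R2, R6, R7, R10, R11, R12} → V_4 = -3.814+3.399j
Node n5: branches {R1, R3, R4, R9, L3, R13} → V_5 = -4.531+1.238j
Node n6: branches {I1, R6, R8, L4} → V_6 = -3.735+3.889j
Node n7: branches {R3, L2, R5, C2, R12, V1} → V_7 = -0.004606+0.1469j
Node n8: branches {L1, R8, L3, R11} → V_8 = -2.313+1.457j
Source currents: i(V1)=-5.627+0.008296j, i(V2)=-0.2365+0.03077j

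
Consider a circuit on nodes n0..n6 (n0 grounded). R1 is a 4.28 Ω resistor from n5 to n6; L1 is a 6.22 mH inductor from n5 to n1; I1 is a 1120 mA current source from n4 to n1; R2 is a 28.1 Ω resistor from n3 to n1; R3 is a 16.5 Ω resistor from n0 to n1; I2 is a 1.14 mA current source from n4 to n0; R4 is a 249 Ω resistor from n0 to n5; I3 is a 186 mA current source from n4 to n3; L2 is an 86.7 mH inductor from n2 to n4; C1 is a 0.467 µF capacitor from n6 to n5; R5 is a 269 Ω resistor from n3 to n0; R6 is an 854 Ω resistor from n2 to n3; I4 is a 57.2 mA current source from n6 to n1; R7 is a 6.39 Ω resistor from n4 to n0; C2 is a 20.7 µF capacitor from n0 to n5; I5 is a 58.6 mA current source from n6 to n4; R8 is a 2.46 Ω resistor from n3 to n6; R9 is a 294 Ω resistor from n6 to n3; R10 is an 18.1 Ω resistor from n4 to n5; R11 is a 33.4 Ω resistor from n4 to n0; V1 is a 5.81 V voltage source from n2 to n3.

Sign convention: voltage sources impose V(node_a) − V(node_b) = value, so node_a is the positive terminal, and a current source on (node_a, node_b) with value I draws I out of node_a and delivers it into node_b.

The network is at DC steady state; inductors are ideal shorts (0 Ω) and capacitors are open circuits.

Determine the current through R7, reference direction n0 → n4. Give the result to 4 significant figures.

-0.004491 A

MNA unknowns: 6 node voltages V₁..V_6 plus 3 source currents (L1, L2, V1)
R1: Y=0.2336 on G[5,6]
L1: row V5−V1=0, i_L1 at 5,1
I1: z[4]−=1.12, z[1]+=1.12
R2: Y=0.03559 on G[3,1]
R3: Y=0.06061 on G[0,1]
I2: z[4]−=0.00114, z[0]+=0.00114
R4: Y=0.004016 on G[0,5]
I3: z[4]−=0.186, z[3]+=0.186
L2: row V2−V4=0, i_L2 at 2,4
C1: Y=0.000 on G[6,5]
R5: Y=0.003717 on G[3,0]
R6: Y=0.001171 on G[2,3]
I4: z[6]−=0.0572, z[1]+=0.0572
R7: Y=0.1565 on G[4,0]
C2: Y=0.000 on G[0,5]
I5: z[6]−=0.0586, z[4]+=0.0586
R8: Y=0.4065 on G[3,6]
R9: Y=0.003401 on G[6,3]
R10: Y=0.05525 on G[4,5]
R11: Y=0.02994 on G[4,0]
V1: row V2−V3=5.81, i_V1 at 2,3
solve → V1=0.2321, V2=0.02870, V3=-5.781, V4=0.02870, V5=0.2321, V6=-3.778
aux → i_L1=-0.9491, i_L2=1.243, i_V1=-1.249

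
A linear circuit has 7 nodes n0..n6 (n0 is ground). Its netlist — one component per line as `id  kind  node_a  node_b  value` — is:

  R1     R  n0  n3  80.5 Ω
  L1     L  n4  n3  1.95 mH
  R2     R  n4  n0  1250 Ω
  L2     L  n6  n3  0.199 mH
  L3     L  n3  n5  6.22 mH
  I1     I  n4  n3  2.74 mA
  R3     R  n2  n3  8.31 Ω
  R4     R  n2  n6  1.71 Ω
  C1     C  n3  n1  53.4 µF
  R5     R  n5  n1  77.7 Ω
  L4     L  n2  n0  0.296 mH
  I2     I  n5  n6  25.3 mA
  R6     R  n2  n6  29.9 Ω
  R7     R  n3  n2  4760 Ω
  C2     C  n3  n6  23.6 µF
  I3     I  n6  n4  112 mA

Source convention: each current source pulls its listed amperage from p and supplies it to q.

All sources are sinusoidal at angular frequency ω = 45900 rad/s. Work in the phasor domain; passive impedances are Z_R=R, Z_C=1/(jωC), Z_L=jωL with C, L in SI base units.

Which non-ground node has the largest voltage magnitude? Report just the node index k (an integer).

MNA unknowns: 6 node voltages V₁..V_6
R1: Y=0.01242+0.000j on G[0,3]
L1: Y=0.000-0.01117j on G[4,3]
R2: Y=0.0008000+0.000j on G[4,0]
L2: Y=0.000-0.1095j on G[6,3]
L3: Y=0.000-0.003503j on G[3,5]
I1: z[4]−=0.00274, z[3]+=0.00274
R3: Y=0.1203+0.000j on G[2,3]
R4: Y=0.5848+0.000j on G[2,6]
C1: Y=0.000+2.451j on G[3,1]
R5: Y=0.01287+0.000j on G[5,1]
L4: Y=0.000-0.07360j on G[2,0]
I2: z[5]−=0.0253, z[6]+=0.0253
R6: Y=0.03344+0.000j on G[2,6]
R7: Y=0.0002101+0.000j on G[3,2]
C2: Y=0.000+1.083j on G[3,6]
I3: z[6]−=0.112, z[4]+=0.112
solve → V1=0.08488-0.09521j, V2=0.08686-0.02321j, V3=0.08751-0.1048j, V4=0.7763+9.619j, V5=-1.748-0.5947j, V6=0.08397-0.01763j

4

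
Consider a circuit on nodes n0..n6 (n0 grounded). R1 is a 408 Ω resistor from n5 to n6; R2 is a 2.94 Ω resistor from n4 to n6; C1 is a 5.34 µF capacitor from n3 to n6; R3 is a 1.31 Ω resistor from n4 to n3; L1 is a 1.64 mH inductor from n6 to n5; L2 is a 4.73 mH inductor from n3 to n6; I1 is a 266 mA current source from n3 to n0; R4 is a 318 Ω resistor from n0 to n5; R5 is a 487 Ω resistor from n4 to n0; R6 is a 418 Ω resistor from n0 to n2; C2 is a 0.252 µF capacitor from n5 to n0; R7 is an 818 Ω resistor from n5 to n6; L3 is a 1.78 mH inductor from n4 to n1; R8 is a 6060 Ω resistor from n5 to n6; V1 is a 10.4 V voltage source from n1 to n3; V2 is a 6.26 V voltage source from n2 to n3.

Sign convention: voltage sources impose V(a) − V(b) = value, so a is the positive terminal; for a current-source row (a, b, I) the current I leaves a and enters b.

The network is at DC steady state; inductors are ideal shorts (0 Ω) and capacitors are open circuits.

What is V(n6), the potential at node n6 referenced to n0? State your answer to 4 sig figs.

-39.83 V

Element admittances at DC:
  Y(R1) = 0.002451 S between n5,n6
  Y(R2) = 0.3401 S between n4,n6
  Y(C1) = 0.000 S between n3,n6
  Y(R3) = 0.7634 S between n4,n3
  L1: short n6↔n5 (DC inductor)
  L2: short n3↔n6 (DC inductor)
  I1: injects 0.266 A into n0 (from n3)
  Y(R4) = 0.003145 S between n0,n5
  Y(R5) = 0.002053 S between n4,n0
  Y(R6) = 0.002392 S between n0,n2
  Y(C2) = 0.000 S between n5,n0
  Y(R7) = 0.001222 S between n5,n6
  L3: short n4↔n1 (DC inductor)
  Y(R8) = 0.0001650 S between n5,n6
  V1: constraint V(n1)−V(n3) = 10.4
  V2: constraint V(n2)−V(n3) = 6.26
Assemble and solve the 11×11 MNA system:
  V(n1)=-29.43  V(n2)=-33.57  V(n3)=-39.83  V(n4)=-29.43  V(n5)=-39.83  V(n6)=-39.83
  i(L1)=-0.1253  i(L2)=-3.663  i(L3)=-11.42  i(V1)=-11.42  i(V2)=0.08031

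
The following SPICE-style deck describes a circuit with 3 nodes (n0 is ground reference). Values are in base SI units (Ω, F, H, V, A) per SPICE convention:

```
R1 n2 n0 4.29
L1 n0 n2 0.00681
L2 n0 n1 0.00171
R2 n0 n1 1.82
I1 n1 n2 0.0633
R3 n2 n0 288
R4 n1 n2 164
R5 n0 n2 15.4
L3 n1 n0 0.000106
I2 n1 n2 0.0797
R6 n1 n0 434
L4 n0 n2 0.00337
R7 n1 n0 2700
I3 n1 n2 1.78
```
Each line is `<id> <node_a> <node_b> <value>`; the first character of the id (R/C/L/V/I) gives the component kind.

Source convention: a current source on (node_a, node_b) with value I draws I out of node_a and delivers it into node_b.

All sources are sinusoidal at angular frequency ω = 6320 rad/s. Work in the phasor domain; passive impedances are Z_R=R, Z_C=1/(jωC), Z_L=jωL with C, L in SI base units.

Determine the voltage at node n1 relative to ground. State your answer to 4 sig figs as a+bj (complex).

MNA unknowns: 2 node voltages V₁..V_2
R1: Y=0.2331+0.000j on G[2,0]
L1: Y=0.000-0.02323j on G[0,2]
L2: Y=0.000-0.09253j on G[0,1]
R2: Y=0.5495+0.000j on G[0,1]
I1: z[1]−=0.0633, z[2]+=0.0633
R3: Y=0.003472+0.000j on G[2,0]
R4: Y=0.006098+0.000j on G[1,2]
R5: Y=0.06494+0.000j on G[0,2]
L3: Y=0.000-1.493j on G[1,0]
I2: z[1]−=0.0797, z[2]+=0.0797
R6: Y=0.002304+0.000j on G[1,0]
L4: Y=0.000-0.04695j on G[0,2]
R7: Y=0.0003704+0.000j on G[1,0]
I3: z[1]−=1.78, z[2]+=1.78
solve → V1=-0.3774-1.057j, V2=5.940+1.334j

-0.3774-1.057j V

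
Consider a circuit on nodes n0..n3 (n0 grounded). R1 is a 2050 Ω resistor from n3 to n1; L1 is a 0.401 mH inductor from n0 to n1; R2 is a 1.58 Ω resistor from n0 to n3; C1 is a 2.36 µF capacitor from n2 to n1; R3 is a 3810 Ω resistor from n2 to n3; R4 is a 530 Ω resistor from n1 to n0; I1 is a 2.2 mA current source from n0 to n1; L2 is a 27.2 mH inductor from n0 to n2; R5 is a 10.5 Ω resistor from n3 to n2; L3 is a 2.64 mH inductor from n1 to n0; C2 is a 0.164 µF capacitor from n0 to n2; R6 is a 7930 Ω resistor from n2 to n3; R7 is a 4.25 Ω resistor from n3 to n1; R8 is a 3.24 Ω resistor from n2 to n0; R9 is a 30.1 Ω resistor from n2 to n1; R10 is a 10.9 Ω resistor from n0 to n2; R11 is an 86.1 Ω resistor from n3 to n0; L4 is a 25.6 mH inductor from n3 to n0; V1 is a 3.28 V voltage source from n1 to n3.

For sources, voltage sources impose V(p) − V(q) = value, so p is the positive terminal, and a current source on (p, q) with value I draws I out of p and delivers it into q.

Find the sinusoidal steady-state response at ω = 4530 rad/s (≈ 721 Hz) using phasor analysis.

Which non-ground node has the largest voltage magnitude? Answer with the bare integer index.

Element admittances at ω=4530 rad/s:
  Y(R1) = 0.0004878+0.000j S between n3,n1
  Y(L1) = 0.000-0.5505j S between n0,n1
  Y(R2) = 0.6329+0.000j S between n0,n3
  Y(C1) = 0.000+0.01069j S between n2,n1
  Y(R3) = 0.0002625+0.000j S between n2,n3
  Y(R4) = 0.001887+0.000j S between n1,n0
  I1: injects 0.0022 A into n1 (from n0)
  Y(L2) = 0.000-0.008116j S between n0,n2
  Y(R5) = 0.09524+0.000j S between n3,n2
  Y(L3) = 0.000-0.08362j S between n1,n0
  Y(C2) = 0.000+0.0007429j S between n0,n2
  Y(R6) = 0.0001261+0.000j S between n2,n3
  Y(R7) = 0.2353+0.000j S between n3,n1
  Y(R8) = 0.3086+0.000j S between n2,n0
  Y(R9) = 0.03322+0.000j S between n2,n1
  Y(R10) = 0.09174+0.000j S between n0,n2
  Y(R11) = 0.01161+0.000j S between n3,n0
  Y(L4) = 0.000-0.008623j S between n3,n0
  V1: constraint V(n1)−V(n3) = 3.28
Assemble and solve the 4×4 MNA system:
  V(n1)=1.848+1.536j  V(n2)=-0.1712+0.4124j  V(n3)=-1.432+1.536j
  i(V1)=-1.804+1.110j

1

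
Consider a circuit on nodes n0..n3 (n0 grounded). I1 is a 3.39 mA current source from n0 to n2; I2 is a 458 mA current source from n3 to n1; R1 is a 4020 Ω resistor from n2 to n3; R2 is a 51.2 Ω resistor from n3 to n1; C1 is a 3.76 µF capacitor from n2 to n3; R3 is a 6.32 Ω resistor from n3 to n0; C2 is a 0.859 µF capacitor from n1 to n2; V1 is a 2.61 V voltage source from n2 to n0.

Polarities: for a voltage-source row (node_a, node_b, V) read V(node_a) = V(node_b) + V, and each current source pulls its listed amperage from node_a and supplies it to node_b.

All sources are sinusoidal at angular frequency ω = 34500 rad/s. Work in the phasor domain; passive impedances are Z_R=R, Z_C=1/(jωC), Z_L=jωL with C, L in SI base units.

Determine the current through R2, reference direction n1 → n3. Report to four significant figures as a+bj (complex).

MNA unknowns: 3 node voltages V₁..V_3 plus 1 source current (V1)
I1: z[0]−=0.00339, z[2]+=0.00339
I2: z[3]−=0.458, z[1]+=0.458
R1: Y=0.0002488+0.000j on G[2,3]
R2: Y=0.01953+0.000j on G[3,1]
C1: Y=0.000+0.1297j on G[2,3]
R3: Y=0.1582+0.000j on G[3,0]
C2: Y=0.000+0.02964j on G[1,2]
V1: row V2−V0=2.61, i_V1 at 2,0
solve → V1=9.364-8.910j, V2=2.610+0.000j, V3=-0.5671+1.338j
aux → i_V1=0.09312-0.2117j

0.1940-0.2001j A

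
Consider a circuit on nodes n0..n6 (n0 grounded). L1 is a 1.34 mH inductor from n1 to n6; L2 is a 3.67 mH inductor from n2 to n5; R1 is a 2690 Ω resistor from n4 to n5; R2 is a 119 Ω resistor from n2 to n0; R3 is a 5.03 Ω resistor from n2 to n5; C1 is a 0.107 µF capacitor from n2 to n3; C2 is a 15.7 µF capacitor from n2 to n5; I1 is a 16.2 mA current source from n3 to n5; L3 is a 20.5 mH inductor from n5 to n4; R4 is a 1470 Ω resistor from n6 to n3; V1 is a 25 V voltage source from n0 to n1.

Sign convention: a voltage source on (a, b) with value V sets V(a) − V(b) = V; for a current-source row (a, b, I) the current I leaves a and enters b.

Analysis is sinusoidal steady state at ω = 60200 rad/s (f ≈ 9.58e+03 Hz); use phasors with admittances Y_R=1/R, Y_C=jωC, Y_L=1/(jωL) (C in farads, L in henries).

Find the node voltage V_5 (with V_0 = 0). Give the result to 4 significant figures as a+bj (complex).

Element admittances at ω=60200 rad/s:
  Y(L1) = 0.000-0.01240j S between n1,n6
  Y(L2) = 0.000-0.004526j S between n2,n5
  Y(R1) = 0.0003717+0.000j S between n4,n5
  Y(R2) = 0.008403+0.000j S between n2,n0
  Y(R3) = 0.1988+0.000j S between n2,n5
  Y(C1) = 0.000+0.006441j S between n2,n3
  Y(C2) = 0.000+0.9451j S between n2,n5
  I1: injects 0.0162 A into n5 (from n3)
  Y(L3) = 0.000-0.0008103j S between n5,n4
  Y(R4) = 0.0006803+0.000j S between n6,n3
  V1: constraint V(n0)−V(n1) = 25
Assemble and solve the 7×7 MNA system:
  V(n1)=-25.00+0.000j  V(n2)=-1.859-0.2756j  V(n3)=-2.219+4.665j  V(n4)=-1.856-0.2921j  V(n5)=-1.856-0.2921j  V(n6)=-25.19+1.260j
  i(V1)=-0.01562-0.002316j

-1.856-0.2921j V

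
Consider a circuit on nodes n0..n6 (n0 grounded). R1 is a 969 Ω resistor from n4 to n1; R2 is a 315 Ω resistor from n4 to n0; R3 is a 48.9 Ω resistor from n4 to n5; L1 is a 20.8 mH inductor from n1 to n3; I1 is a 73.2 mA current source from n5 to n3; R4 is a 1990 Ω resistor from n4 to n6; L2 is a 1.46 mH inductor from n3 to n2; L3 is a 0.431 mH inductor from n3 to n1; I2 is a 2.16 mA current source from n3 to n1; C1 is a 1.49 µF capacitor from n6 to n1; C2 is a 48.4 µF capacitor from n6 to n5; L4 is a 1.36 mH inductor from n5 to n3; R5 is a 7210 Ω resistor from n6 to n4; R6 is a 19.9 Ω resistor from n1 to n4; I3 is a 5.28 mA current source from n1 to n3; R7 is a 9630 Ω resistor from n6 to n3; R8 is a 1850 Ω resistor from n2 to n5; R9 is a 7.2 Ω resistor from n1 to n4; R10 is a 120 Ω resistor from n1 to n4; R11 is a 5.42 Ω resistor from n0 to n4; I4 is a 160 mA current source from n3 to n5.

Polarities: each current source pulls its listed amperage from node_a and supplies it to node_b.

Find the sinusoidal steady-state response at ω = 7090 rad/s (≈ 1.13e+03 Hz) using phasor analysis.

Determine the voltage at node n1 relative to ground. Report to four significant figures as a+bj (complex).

-0.02446-0.08640j V

Apply KCL at each of the 6 non-ground nodes and solve the resulting linear system.
Node n1: branches {R1, L1, L3, I2, C1, R6, I3, R9, R10} → V_1 = -0.02446-0.08640j
Node n2: branches {L2, R8} → V_2 = 0.02975-0.06283j
Node n3: branches {L1, I1, L2, L3, I2, L4, I3, R7, I4} → V_3 = 0.03466-0.06395j
Node n4: branches {R1, R2, R3, R4, R5, R6, R9, R10, R11} → V_4 = 0.000+0.000j
Node n5: branches {R3, I1, C2, L4, R8, I4} → V_5 = 0.2305+0.8140j
Node n6: branches {R4, C1, C2, R5, R7} → V_6 = 0.2212+0.7875j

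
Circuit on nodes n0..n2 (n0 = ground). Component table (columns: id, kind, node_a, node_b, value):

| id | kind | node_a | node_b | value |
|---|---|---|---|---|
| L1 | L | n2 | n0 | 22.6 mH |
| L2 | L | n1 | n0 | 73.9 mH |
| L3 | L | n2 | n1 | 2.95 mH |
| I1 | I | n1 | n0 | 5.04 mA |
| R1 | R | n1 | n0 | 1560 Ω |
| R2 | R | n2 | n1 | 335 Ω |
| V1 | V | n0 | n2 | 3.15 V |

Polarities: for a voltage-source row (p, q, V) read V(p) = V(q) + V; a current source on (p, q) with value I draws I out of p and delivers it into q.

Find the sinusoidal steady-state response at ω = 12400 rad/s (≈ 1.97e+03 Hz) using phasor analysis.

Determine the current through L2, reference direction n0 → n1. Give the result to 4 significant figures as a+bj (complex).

0.0001307-0.003322j A

MNA unknowns: 2 node voltages V₁..V_2 plus 1 source current (V1)
L1: Y=0.000-0.003568j on G[2,0]
L2: Y=0.000-0.001091j on G[1,0]
L3: Y=0.000-0.02734j on G[2,1]
I1: z[1]−=0.00504, z[0]+=0.00504
R1: Y=0.0006410+0.000j on G[1,0]
R2: Y=0.002985+0.000j on G[2,1]
V1: row V0−V2=3.15, i_V1 at 0,2
solve → V1=-3.044-0.1197j, V2=-3.150+0.000j
aux → i_V1=0.002958+0.01449j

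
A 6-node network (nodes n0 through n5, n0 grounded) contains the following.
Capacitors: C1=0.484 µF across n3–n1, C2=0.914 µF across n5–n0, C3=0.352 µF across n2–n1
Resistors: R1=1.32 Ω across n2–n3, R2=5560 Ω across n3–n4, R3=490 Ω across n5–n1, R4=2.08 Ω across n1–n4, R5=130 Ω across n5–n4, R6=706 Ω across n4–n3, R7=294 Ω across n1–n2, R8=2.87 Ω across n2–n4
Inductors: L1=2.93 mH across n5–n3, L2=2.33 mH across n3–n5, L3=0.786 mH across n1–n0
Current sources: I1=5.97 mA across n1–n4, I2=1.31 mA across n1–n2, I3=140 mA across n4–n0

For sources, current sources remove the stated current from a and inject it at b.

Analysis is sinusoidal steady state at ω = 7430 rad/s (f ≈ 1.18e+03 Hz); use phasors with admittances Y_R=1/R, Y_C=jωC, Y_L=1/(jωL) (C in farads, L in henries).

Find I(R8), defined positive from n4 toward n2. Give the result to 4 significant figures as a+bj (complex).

MNA unknowns: 5 node voltages V₁..V_5
C1: Y=0.000+0.003596j on G[3,1]
R1: Y=0.7576+0.000j on G[2,3]
L1: Y=0.000-0.04593j on G[5,3]
L2: Y=0.000-0.05776j on G[3,5]
R2: Y=0.0001799+0.000j on G[3,4]
I1: z[1]−=0.00597, z[4]+=0.00597
R3: Y=0.002041+0.000j on G[5,1]
C2: Y=0.000+0.006791j on G[5,0]
R4: Y=0.4808+0.000j on G[1,4]
R5: Y=0.007692+0.000j on G[5,4]
C3: Y=0.000+0.002615j on G[2,1]
R6: Y=0.001416+0.000j on G[4,3]
R7: Y=0.003401+0.000j on G[1,2]
L3: Y=0.000-0.1712j on G[1,0]
R8: Y=0.3484+0.000j on G[2,4]
I2: z[1]−=0.00131, z[2]+=0.00131
I3: z[4]−=0.14, z[0]+=0.14
solve → V1=-0.01334-0.8523j, V2=-0.3052-0.8314j, V3=-0.3117-0.8266j, V4=-0.2980-0.8438j, V5=-0.3364-0.8747j

0.002514-0.004306j A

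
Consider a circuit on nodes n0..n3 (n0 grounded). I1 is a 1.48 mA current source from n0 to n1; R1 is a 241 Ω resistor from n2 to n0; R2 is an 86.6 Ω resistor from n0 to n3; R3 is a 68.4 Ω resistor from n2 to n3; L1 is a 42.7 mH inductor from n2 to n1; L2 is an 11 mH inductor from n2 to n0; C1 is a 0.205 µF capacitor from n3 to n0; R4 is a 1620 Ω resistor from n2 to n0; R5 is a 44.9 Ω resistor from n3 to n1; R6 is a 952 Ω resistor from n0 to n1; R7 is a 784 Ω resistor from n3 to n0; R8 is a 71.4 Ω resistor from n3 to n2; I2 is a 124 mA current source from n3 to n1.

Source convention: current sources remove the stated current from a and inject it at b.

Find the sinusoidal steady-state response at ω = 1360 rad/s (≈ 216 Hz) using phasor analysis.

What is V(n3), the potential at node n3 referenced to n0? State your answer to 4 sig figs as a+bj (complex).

-0.9219+1.018j V

Element admittances at ω=1360 rad/s:
  I1: injects 0.00148 A into n1 (from n0)
  Y(R1) = 0.004149+0.000j S between n2,n0
  Y(R2) = 0.01155+0.000j S between n0,n3
  Y(R3) = 0.01462+0.000j S between n2,n3
  Y(L1) = 0.000-0.01722j S between n2,n1
  Y(L2) = 0.000-0.06684j S between n2,n0
  Y(C1) = 0.000+0.0002788j S between n3,n0
  Y(R4) = 0.0006173+0.000j S between n2,n0
  Y(R5) = 0.02227+0.000j S between n3,n1
  Y(R6) = 0.001050+0.000j S between n0,n1
  Y(R7) = 0.001276+0.000j S between n3,n0
  Y(R8) = 0.01401+0.000j S between n3,n2
  I2: injects 0.124 A into n1 (from n3)
Assemble and solve the 3×3 MNA system:
  V(n1)=2.603+2.714j  V(n2)=0.2443+0.1449j  V(n3)=-0.9219+1.018j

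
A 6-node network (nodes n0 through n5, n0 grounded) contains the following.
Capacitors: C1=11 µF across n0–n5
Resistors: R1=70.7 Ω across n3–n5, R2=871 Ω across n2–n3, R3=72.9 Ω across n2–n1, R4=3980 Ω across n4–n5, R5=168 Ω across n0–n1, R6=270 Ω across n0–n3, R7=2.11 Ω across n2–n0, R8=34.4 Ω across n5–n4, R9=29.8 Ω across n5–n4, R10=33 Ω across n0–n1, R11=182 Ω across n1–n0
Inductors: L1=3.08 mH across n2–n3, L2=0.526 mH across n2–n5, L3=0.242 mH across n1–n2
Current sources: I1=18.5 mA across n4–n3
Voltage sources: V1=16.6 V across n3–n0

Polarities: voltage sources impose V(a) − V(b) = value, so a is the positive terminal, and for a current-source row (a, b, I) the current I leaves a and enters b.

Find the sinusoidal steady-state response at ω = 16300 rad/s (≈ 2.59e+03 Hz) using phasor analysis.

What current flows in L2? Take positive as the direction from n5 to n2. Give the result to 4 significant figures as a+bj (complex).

Element admittances at ω=16300 rad/s:
  Y(C1) = 0.000+0.1793j S between n0,n5
  Y(R1) = 0.01414+0.000j S between n3,n5
  Y(L1) = 0.000-0.01992j S between n2,n3
  Y(L2) = 0.000-0.1166j S between n2,n5
  Y(R2) = 0.001148+0.000j S between n2,n3
  Y(L3) = 0.000-0.2535j S between n1,n2
  Y(R3) = 0.01372+0.000j S between n2,n1
  Y(R4) = 0.0002513+0.000j S between n4,n5
  Y(R5) = 0.005952+0.000j S between n0,n1
  Y(R6) = 0.003704+0.000j S between n0,n3
  Y(R7) = 0.4739+0.000j S between n2,n0
  I1: injects 0.0185 A into n3 (from n4)
  Y(R8) = 0.02907+0.000j S between n5,n4
  Y(R9) = 0.03356+0.000j S between n5,n4
  Y(R10) = 0.03030+0.000j S between n0,n1
  Y(R11) = 0.005495+0.000j S between n1,n0
  V1: constraint V(n3)−V(n0) = 16.6
Assemble and solve the 6×6 MNA system:
  V(n1)=-0.2592-0.7761j  V(n2)=-0.1340-0.8256j  V(n3)=16.60+0.000j  V(n4)=0.3544-1.769j  V(n5)=0.6486-1.769j
  i(V1)=-0.3043+0.3074j

-0.1100-0.09129j A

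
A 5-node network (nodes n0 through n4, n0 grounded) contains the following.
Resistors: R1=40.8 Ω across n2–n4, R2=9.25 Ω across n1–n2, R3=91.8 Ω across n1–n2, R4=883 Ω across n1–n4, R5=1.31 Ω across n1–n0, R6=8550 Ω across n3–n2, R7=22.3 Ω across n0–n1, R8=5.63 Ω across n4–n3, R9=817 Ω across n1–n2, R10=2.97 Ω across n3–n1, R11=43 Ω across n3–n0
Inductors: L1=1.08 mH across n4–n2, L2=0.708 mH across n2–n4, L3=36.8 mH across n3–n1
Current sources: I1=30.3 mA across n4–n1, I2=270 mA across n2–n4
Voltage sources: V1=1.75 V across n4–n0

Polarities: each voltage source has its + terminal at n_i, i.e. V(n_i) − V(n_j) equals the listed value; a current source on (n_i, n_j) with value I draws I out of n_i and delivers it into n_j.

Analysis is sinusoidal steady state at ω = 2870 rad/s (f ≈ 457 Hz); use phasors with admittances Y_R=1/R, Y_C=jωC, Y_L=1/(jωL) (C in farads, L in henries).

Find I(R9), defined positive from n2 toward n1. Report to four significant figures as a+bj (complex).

MNA unknowns: 4 node voltages V₁..V_4 plus 1 source current (V1)
R1: Y=0.02451+0.000j on G[2,4]
R2: Y=0.1081+0.000j on G[1,2]
L1: Y=0.000-0.3226j on G[4,2]
R3: Y=0.01089+0.000j on G[1,2]
L2: Y=0.000-0.4921j on G[2,4]
R4: Y=0.001133+0.000j on G[1,4]
R5: Y=0.7634+0.000j on G[1,0]
I1: z[4]−=0.0303, z[1]+=0.0303
R6: Y=0.0001170+0.000j on G[3,2]
R7: Y=0.04484+0.000j on G[0,1]
R8: Y=0.1776+0.000j on G[4,3]
R9: Y=0.001224+0.000j on G[1,2]
R10: Y=0.3367+0.000j on G[3,1]
I2: z[2]−=0.27, z[4]+=0.27
L3: Y=0.000-0.009468j on G[3,1]
R11: Y=0.02326+0.000j on G[3,0]
V1: row V4−V0=1.75, i_V1 at 4,0
solve → V1=0.4051-0.06016j, V2=1.667-0.5153j, V3=0.8316-0.03027j, V4=1.750+0.000j
aux → i_V1=-0.3468+0.04933j

0.001545-0.0005570j A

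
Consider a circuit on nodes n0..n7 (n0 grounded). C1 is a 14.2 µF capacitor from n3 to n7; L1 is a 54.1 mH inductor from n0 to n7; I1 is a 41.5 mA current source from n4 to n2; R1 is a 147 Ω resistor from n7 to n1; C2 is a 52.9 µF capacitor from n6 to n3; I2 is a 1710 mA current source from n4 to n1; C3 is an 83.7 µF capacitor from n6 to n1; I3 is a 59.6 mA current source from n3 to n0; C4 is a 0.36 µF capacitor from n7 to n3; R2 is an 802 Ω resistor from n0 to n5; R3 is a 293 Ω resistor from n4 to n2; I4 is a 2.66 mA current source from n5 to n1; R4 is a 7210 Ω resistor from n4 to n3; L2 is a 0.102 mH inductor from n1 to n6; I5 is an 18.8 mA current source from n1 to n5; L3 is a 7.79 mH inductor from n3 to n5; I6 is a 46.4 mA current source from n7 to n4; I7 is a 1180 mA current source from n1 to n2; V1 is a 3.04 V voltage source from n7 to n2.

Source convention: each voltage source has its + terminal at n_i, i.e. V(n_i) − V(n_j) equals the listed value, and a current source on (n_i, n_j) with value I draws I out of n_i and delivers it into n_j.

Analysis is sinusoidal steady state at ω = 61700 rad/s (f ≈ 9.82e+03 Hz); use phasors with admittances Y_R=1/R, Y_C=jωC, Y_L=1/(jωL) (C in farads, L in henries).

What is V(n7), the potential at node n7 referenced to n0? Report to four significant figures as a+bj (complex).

Element admittances at ω=61700 rad/s:
  Y(C1) = 0.000+0.8761j S between n3,n7
  Y(L1) = 0.000-0.0002996j S between n0,n7
  I1: injects 0.0415 A into n2 (from n4)
  Y(R1) = 0.006803+0.000j S between n7,n1
  Y(C2) = 0.000+3.264j S between n6,n3
  I2: injects 1.71 A into n1 (from n4)
  Y(C3) = 0.000+5.164j S between n6,n1
  I3: injects 0.0596 A into n0 (from n3)
  Y(C4) = 0.000+0.02221j S between n7,n3
  Y(R2) = 0.001247+0.000j S between n0,n5
  Y(R3) = 0.003413+0.000j S between n4,n2
  I4: injects 0.00266 A into n1 (from n5)
  Y(R4) = 0.0001387+0.000j S between n4,n3
  Y(L2) = 0.000-0.1589j S between n1,n6
  I5: injects 0.0188 A into n5 (from n1)
  Y(L3) = 0.000-0.002081j S between n3,n5
  I6: injects 0.0464 A into n4 (from n7)
  I7: injects 1.18 A into n2 (from n1)
  V1: constraint V(n7)−V(n2) = 3.04
Assemble and solve the 8×8 MNA system:
  V(n1)=-33.70-39.23j  V(n2)=-36.76-38.46j  V(n3)=-33.70-38.97j  V(n4)=-516.7-38.48j  V(n5)=-38.56-8.102j  V(n6)=-33.70-39.12j  V(n7)=-33.72-38.46j
  i(V1)=0.4166+6.696e-05j

-33.72-38.46j V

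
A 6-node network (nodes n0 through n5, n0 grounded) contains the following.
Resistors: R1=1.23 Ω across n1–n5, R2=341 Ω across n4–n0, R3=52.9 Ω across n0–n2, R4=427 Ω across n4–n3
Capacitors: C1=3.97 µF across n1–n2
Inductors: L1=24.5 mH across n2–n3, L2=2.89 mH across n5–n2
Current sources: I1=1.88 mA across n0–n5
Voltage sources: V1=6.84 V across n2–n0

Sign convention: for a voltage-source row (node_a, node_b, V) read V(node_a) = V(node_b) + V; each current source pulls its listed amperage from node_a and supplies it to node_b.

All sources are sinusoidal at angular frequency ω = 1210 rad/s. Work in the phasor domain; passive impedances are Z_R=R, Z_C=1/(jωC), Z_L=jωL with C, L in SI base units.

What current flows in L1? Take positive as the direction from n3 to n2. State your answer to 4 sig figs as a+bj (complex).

-0.008893+0.0003433j A

Apply KCL at each of the 5 non-ground nodes and solve the resulting linear system.
Node n1: branches {R1, C1} → V_1 = 6.840+0.006686j
Node n2: branches {R3, C1, L1, L2, V1} → V_2 = 6.840+0.000j
Node n3: branches {R4, L1} → V_3 = 6.830-0.2636j
Node n4: branches {R2, R4} → V_4 = 3.033-0.1171j
Node n5: branches {R1, I1, L2} → V_5 = 6.840+0.006686j
Source currents: i(V1)=-0.1363+0.0003433j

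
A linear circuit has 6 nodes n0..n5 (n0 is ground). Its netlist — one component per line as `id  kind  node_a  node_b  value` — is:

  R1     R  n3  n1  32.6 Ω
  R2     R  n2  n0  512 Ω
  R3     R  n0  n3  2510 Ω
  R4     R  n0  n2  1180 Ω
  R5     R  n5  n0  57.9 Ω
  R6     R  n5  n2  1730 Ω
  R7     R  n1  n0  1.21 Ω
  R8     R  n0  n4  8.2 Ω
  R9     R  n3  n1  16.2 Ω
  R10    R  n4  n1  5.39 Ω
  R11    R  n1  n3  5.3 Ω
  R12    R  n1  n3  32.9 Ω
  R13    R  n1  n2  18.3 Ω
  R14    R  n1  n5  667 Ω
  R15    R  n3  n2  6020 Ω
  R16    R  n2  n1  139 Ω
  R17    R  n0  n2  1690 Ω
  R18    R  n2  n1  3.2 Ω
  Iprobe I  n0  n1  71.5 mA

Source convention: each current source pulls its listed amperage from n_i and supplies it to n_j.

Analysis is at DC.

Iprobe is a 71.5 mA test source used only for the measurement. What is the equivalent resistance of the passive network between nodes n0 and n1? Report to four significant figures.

Apply KCL at each of the 5 non-ground nodes and solve the resulting linear system.
Node n1: branches {R1, R7, R9, R10, R11, R12, R13, R14, R16, R18, Iprobe} → V_1 = 0.07895
Node n2: branches {R2, R4, R6, R13, R15, R16, R17, R18} → V_2 = 0.07813
Node n3: branches {R1, R3, R9, R11, R12, R15} → V_3 = 0.07885
Node n4: branches {R8, R10} → V_4 = 0.04764
Node n5: branches {R5, R6, R14} → V_5 = 0.008452

R_eq = 1.104 Ω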